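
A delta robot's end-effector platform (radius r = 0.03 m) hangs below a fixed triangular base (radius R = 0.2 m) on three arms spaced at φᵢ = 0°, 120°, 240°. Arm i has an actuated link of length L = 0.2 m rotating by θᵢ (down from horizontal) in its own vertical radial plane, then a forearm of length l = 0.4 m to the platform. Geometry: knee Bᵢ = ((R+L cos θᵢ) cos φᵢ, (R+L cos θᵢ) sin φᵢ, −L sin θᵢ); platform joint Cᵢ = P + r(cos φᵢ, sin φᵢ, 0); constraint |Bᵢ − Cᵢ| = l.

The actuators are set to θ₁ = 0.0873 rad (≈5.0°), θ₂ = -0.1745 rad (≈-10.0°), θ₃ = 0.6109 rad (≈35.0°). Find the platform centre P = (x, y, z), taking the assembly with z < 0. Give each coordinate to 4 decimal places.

φ1=0.0°: virtual centre (0.3692, 0.0000, -0.0174), radius l
arm 2 at φ=120.0°: (R−r)+L cos θ2 = 0.3670;  S2 = (-0.1835, 0.3178, 0.0347)
arm 3 at φ=240.0°: (R−r)+L cos θ3 = 0.3338;  S3 = (-0.1669, -0.2891, -0.1147)
|S₂|²−|S₁|² = -0.0008;  |S₃|²−|S₁|² = -0.0120
linear system: -1.1054x+0.6356y = -0.0008−0.1043z; -1.0723x+-0.5782y = -0.0120−-0.1946z
Cramer: x(z) = 0.0061-0.0480z;  y(z) = 0.0094-0.2476z
into |P−S₁|² = l²: 1.0636z² + 0.0650z + -0.0278 = 0;  Δ = 0.1223;  z = -0.1950 or 0.1339 → z<0 root = -0.1950
x = 0.0155, y = 0.0577

(0.0155, 0.0577, -0.1950)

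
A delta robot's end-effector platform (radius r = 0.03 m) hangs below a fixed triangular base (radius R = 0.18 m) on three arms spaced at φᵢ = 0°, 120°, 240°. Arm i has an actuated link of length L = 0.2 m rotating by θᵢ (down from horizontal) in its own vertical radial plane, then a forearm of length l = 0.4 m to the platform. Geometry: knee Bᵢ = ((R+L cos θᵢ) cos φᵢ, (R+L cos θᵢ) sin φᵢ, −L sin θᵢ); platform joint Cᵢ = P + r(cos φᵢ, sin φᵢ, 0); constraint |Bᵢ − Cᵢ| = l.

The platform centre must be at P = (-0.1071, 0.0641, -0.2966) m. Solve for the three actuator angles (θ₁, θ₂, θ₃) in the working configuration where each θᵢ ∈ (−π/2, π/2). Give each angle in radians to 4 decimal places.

θ₁ = 0.9598, θ₂ = -0.0874, θ₃ = 0.5233

arm 1 (φ=0.0°): x'=-0.1071, y'=0.0641
  A=0.2571, B=-0.2966, C=(l²−L²−A²−y'²−z²)/(2L)=-0.0955
  θ1 = atan2(B,A) + arccos(C/0.3925) = 0.9598
arm 2 (φ=120.0°): x'=0.1091, y'=0.0607
  A cos θ + B sin θ = C:  0.0409·cos θ + -0.2966·sin θ = 0.0667
  √(A²+B²)=0.2994;  θ2 = -1.4336+1.3462 ≈ -0.0874
arm 3 (φ=240.0°): x'=-0.0020, y'=-0.1248
  A=0.1520, B=-0.2966, C=(l²−L²−A²−y'²−z²)/(2L)=-0.0166
  γ=atan2(-0.2966,0.1520)=-1.0973;  ψ=arccos(-0.0498)=1.6206;  θ3=γ+ψ≈0.5233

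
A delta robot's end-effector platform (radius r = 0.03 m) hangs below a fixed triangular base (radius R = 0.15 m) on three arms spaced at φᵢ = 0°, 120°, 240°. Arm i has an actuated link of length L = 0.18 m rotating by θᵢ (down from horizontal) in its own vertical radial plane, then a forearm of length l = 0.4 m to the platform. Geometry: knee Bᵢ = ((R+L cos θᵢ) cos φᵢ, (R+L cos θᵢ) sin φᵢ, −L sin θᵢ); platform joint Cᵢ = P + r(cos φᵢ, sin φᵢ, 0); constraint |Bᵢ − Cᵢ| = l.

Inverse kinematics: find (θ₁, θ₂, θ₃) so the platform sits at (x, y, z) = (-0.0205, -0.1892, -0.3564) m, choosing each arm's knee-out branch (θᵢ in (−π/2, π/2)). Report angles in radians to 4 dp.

φ1=0.0° → target in arm frame (-0.0205, -0.1892)
  e−x'=0.1405;  (l²−L²−(e−x')²−y'²−z²)/2L = -0.1527
  θ1 = atan2(B,A) + arccos(C/0.3831) = 0.7854
φ2=120.0° → target in arm frame (-0.1536, 0.1124)
  A cos θ + B sin θ = C:  0.2736·cos θ + -0.3564·sin θ = -0.2414
  γ=atan2(-0.3564,0.2736)=-0.9161;  ψ=arccos(-0.5373)=2.1380;  θ2=γ+ψ≈1.2219
arm 3 (φ=240.0°): x'=0.1741, y'=0.0768
  A=-0.0541, B=-0.3564, C=(l²−L²−A²−y'²−z²)/(2L)=-0.0229
  √(A²+B²)=0.3605;  θ3 = -1.7214+1.6344 ≈ -0.0870

θ₁ = 0.7854, θ₂ = 1.2219, θ₃ = -0.0870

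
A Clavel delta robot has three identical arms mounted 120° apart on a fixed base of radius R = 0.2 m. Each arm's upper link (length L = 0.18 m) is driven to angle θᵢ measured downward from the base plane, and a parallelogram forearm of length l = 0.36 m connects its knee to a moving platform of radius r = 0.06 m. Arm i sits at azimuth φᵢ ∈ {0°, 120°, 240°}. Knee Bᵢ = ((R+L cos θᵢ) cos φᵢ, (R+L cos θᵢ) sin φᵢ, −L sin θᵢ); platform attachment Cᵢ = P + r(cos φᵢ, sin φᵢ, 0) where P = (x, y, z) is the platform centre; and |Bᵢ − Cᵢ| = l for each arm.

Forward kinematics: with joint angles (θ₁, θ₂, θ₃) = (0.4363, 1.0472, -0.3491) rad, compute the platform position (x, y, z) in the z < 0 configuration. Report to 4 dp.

(0.0058, -0.1316, -0.2306)

centre 1 = (0.3031·cos0.0°, 0.3031·sin0.0°, -0.0761) = (0.3031, 0.0000, -0.0761)
arm 2 at φ=120.0°: e+L cos θ2 = 0.2300;  centre 2 = (-0.1150, 0.1992, -0.1559)
centre 3 = (0.3091·cos240.0°, 0.3091·sin240.0°, 0.0616) = (-0.1546, -0.2677, 0.0616)
eliminate P² terms by subtracting sphere 1 from 2 and 3
plane₁₂: -0.8363x+0.3984y+-0.1596z = -0.0205
det = 0.8125;  x = 0.0127+0.0298z,  y = -0.0248+0.4632z
quadratic in z: (1.2154)z²+(0.1119)z+(-0.0388)=0, √Δ=0.4487 → z ∈ {-0.2306, 0.1385}; z = -0.2306 (taking z<0)
x = 0.0058, y = -0.1316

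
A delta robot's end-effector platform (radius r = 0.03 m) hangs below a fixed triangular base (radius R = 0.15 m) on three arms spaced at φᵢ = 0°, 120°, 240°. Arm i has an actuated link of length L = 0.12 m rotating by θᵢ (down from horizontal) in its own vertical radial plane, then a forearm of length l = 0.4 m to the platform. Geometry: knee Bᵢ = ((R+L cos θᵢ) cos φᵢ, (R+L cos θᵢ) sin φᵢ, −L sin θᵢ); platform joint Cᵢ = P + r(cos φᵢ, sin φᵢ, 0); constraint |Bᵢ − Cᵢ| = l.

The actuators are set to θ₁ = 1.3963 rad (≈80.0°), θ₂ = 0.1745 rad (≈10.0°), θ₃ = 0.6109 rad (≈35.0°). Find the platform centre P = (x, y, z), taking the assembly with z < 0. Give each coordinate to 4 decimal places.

φ1=0.0°: virtual centre (0.1408, 0.0000, -0.1182), radius l
centre 2 = (0.2382·cos120.0°, 0.2382·sin120.0°, -0.0208) = (-0.1191, 0.2063, -0.0208)
φ3=240.0°: virtual centre (-0.1091, -0.1890, -0.0688), radius l
subtract pairs → two planes through P
linear system: -0.5198x+0.4125y = 0.0234−0.1947z; -0.5000x+-0.3781y = 0.0186−0.0987z
det = 0.4028;  x = -0.0410+0.2838z,  y = 0.0050+-0.1143z
sphere 1 gives Az²+Bz+C=0 with A=1.0936, B=0.1320, C=-0.1130;  B²−4AC=0.5116;  roots -0.3874, 0.2666;  negative root z = -0.3874
x = -0.1509, y = 0.0493

(-0.1509, 0.0493, -0.3874)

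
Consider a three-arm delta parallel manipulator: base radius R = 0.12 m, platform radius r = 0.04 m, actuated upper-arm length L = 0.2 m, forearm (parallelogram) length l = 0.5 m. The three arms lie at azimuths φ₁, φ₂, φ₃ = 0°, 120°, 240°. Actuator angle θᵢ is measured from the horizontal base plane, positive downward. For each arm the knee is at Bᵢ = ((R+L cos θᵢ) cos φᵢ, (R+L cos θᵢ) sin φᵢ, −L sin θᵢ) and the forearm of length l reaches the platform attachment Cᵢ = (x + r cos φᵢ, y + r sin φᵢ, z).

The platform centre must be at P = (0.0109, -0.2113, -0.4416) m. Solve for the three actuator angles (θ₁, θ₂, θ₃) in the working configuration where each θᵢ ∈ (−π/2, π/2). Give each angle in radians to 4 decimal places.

rotate P by −φ1: (0.0109, -0.2113, -0.4416)
  e−x'=0.0691;  (l²−L²−(e−x')²−y'²−z²)/2L = -0.0861
  θ1 = atan2(B,A) + arccos(C/0.4470) = 0.3490
arm 2 (φ=120.0°): x'=-0.1884, y'=0.0962
  A cos θ + B sin θ = C:  0.2684·cos θ + -0.4416·sin θ = -0.1658
  √(A²+B²)=0.5168;  θ2 = -1.0246+1.8974 ≈ 0.8728
φ3=240.0° → target in arm frame (0.1775, 0.1151)
  e−x'=-0.0975;  (l²−L²−(e−x')²−y'²−z²)/2L = -0.0194
  θ3 = atan2(B,A) + arccos(C/0.4522) = -0.1744

θ₁ = 0.3490, θ₂ = 0.8728, θ₃ = -0.1744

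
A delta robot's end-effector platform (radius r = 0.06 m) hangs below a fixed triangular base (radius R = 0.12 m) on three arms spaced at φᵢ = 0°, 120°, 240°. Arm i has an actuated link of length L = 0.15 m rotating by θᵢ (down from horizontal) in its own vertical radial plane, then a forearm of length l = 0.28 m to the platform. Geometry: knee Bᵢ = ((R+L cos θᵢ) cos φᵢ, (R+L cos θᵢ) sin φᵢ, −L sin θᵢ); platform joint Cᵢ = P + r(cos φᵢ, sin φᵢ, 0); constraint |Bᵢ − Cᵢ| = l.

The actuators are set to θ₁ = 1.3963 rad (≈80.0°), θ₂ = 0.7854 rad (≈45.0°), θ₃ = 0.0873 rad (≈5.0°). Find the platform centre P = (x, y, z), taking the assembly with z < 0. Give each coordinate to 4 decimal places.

φ1=0.0°: virtual centre (0.0860, 0.0000, -0.1477), radius l
φ2=120.0°: virtual centre (-0.0830, 0.1438, -0.1061), radius l
φ3=240.0°: virtual centre (-0.1047, -0.1814, -0.0131), radius l
eliminate P² terms by subtracting sphere 1 from 2 and 3
plane₁₂: -0.3381x+0.2876y+0.0833z = 0.0096
Cramer: x(z) = -0.0333+0.4633z;  y(z) = -0.0058+0.2551z
into |P−O₁|² = l²: 1.2797z² + 0.1819z + -0.0423 = 0;  Δ = 0.2496;  z = -0.2663 or 0.1241 → z<0 root = -0.2663
x = -0.1567, y = -0.0737

(-0.1567, -0.0737, -0.2663)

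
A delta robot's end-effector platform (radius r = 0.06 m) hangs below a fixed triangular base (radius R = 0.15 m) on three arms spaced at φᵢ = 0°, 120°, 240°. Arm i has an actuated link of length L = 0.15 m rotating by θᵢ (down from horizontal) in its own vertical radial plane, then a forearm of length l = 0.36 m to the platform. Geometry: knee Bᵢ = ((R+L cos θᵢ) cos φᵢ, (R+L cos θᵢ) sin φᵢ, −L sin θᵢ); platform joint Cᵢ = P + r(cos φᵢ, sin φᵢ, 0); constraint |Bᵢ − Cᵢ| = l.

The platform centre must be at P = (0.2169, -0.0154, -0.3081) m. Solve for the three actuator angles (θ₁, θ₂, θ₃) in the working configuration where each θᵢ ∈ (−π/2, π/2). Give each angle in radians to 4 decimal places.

φ1=0.0° → target in arm frame (0.2169, -0.0154)
  A cos θ + B sin θ = C:  -0.1269·cos θ + -0.3081·sin θ = -0.0139
  √(A²+B²)=0.3332;  θ1 = -1.9615+1.6125 ≈ -0.3490
arm 2 (φ=120.0°): x'=-0.1218, y'=-0.1801
  e−x'=0.2118;  (l²−L²−(e−x')²−y'²−z²)/2L = -0.2171
  √(A²+B²)=0.3739;  θ2 = -0.9686+2.1904 ≈ 1.2218
rotate P by −φ3: (-0.0951, 0.1955, -0.3081)
  e−x'=0.1851;  (l²−L²−(e−x')²−y'²−z²)/2L = -0.2011
  γ=atan2(-0.3081,0.1851)=-1.0298;  ψ=arccos(-0.5595)=2.1646;  θ3=γ+ψ≈1.1348

θ₁ = -0.3490, θ₂ = 1.2218, θ₃ = 1.1348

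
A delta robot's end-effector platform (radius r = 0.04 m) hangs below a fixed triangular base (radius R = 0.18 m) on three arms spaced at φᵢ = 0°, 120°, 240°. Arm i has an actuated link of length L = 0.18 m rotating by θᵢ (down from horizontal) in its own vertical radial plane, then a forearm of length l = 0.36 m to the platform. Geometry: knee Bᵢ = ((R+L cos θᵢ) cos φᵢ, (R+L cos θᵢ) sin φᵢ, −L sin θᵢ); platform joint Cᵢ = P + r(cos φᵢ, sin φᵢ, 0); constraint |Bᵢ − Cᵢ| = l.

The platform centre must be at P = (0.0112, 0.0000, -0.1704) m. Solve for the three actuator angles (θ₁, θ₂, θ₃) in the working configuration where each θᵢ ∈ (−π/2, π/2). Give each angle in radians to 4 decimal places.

arm 1 (φ=0.0°): x'=0.0112, y'=0.0000
  A cos θ + B sin θ = C:  0.1288·cos θ + -0.1704·sin θ = 0.1433
  γ=atan2(-0.1704,0.1288)=-0.9235;  ψ=arccos(0.6707)=0.8356;  θ1=γ+ψ≈-0.0879
arm 2 (φ=120.0°): x'=-0.0056, y'=-0.0097
  A=0.1456, B=-0.1704, C=(l²−L²−A²−y'²−z²)/(2L)=0.1302
  γ=atan2(-0.1704,0.1456)=-0.8637;  ψ=arccos(0.5809)=0.9510;  θ2=γ+ψ≈0.0873
φ3=240.0° → target in arm frame (-0.0056, 0.0097)
  A=0.1456, B=-0.1704, C=(l²−L²−A²−y'²−z²)/(2L)=0.1302
  γ=atan2(-0.1704,0.1456)=-0.8637;  ψ=arccos(0.5809)=0.9510;  θ3=γ+ψ≈0.0873

θ₁ = -0.0879, θ₂ = 0.0873, θ₃ = 0.0873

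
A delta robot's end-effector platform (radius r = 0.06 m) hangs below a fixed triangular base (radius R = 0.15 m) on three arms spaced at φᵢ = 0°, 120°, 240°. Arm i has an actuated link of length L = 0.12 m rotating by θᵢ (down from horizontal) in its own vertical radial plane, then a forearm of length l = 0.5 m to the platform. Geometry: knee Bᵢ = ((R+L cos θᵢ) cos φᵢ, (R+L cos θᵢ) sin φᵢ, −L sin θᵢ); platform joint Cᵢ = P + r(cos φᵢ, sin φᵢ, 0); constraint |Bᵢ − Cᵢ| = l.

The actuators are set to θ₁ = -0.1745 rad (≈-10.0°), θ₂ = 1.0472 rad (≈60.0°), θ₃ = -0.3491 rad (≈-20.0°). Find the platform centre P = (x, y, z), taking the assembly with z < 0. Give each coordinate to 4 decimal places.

(0.0998, -0.2208, -0.4145)

arm 1 at φ=0.0°: ρ1 = 0.2082;  O1 = (0.2082, 0.0000, 0.0208)
O2 = (0.1500·cos120.0°, 0.1500·sin120.0°, -0.1039) = (-0.0750, 0.1299, -0.1039)
φ3=240.0°: virtual centre (-0.1014, -0.1756, 0.0410), radius l
subtract pairs → two planes through P
plane₁₂: -0.5664x+0.2598y+-0.2495z = -0.0105
Cramer: x(z) = 0.0109-0.2144z;  y(z) = -0.0165+0.4930z
sphere 1 gives Az²+Bz+C=0 with A=1.2891, B=0.0266, C=-0.2104;  B²−4AC=1.0855;  roots -0.4145, 0.3938;  negative root z = -0.4145
x = 0.0998, y = -0.2208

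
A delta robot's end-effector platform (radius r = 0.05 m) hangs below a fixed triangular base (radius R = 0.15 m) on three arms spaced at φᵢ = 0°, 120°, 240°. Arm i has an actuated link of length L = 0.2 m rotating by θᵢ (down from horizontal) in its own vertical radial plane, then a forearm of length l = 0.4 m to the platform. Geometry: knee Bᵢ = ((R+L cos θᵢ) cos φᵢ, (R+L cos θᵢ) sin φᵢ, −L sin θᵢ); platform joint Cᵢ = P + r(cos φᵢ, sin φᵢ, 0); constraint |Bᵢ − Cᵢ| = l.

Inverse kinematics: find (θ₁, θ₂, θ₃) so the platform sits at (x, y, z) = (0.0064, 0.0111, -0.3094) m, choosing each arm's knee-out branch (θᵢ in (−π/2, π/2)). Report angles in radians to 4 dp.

arm 1 (φ=0.0°): x'=0.0064, y'=0.0111
  A cos θ + B sin θ = C:  0.0936·cos θ + -0.3094·sin θ = 0.0385
  θ1 = atan2(B,A) + arccos(C/0.3232) = 0.1745
rotate P by −φ2: (0.0064, -0.0111, -0.3094)
  e−x'=0.0936;  (l²−L²−(e−x')²−y'²−z²)/2L = 0.0385
  γ=atan2(-0.3094,0.0936)=-1.2771;  ψ=arccos(0.1190)=1.4515;  θ2=γ+ψ≈0.1744
arm 3 (φ=240.0°): x'=-0.0128, y'=0.0000
  A cos θ + B sin θ = C:  0.1128·cos θ + -0.3094·sin θ = 0.0289
  γ=atan2(-0.3094,0.1128)=-1.2212;  ψ=arccos(0.0876)=1.4830;  θ3=γ+ψ≈0.2619

θ₁ = 0.1745, θ₂ = 0.1744, θ₃ = 0.2619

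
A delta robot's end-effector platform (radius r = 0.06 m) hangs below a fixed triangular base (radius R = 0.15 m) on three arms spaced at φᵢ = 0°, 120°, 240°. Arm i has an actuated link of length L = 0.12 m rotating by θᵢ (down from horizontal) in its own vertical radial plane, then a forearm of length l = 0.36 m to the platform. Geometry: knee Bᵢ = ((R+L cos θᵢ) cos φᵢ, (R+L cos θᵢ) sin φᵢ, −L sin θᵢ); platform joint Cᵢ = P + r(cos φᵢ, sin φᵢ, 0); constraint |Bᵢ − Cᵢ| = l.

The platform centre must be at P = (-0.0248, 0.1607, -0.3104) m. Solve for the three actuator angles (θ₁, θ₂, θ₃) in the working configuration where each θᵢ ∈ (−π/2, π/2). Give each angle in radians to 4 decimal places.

arm 1 (φ=0.0°): x'=-0.0248, y'=0.1607
  A=0.1148, B=-0.3104, C=(l²−L²−A²−y'²−z²)/(2L)=-0.0840
  θ1 = atan2(B,A) + arccos(C/0.3309) = 0.6108
rotate P by −φ2: (0.1516, -0.0589, -0.3104)
  A cos θ + B sin θ = C:  -0.0616·cos θ + -0.3104·sin θ = 0.0483
  θ2 = atan2(B,A) + arccos(C/0.3164) = -0.3491
arm 3 (φ=240.0°): x'=-0.1268, y'=-0.1018
  e−x'=0.2168;  (l²−L²−(e−x')²−y'²−z²)/2L = -0.1604
  γ=atan2(-0.3104,0.2168)=-0.9612;  ψ=arccos(-0.4238)=2.0084;  θ3=γ+ψ≈1.0472

θ₁ = 0.6108, θ₂ = -0.3491, θ₃ = 1.0472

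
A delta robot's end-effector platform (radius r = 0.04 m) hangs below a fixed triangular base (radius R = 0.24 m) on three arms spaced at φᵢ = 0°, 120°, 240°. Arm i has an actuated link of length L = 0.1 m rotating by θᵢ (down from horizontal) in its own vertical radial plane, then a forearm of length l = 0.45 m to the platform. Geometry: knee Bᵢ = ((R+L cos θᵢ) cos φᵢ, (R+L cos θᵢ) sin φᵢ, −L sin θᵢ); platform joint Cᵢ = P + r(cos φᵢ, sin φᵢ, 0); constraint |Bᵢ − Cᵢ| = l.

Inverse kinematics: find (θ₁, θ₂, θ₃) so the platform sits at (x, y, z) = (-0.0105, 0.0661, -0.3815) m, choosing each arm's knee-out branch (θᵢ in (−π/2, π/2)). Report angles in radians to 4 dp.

φ1=0.0° → target in arm frame (-0.0105, 0.0661)
  e−x'=0.2105;  (l²−L²−(e−x')²−y'²−z²)/2L = -0.0086
  θ1 = atan2(B,A) + arccos(C/0.4357) = 0.5240
rotate P by −φ2: (0.0625, -0.0240, -0.3815)
  e−x'=0.1375;  (l²−L²−(e−x')²−y'²−z²)/2L = 0.1374
  √(A²+B²)=0.4055;  θ2 = -1.2249+1.2252 ≈ 0.0003
arm 3 (φ=240.0°): x'=-0.0520, y'=-0.0421
  e−x'=0.2520;  (l²−L²−(e−x')²−y'²−z²)/2L = -0.0916
  √(A²+B²)=0.4572;  θ3 = -0.9871+1.7725 ≈ 0.7854

θ₁ = 0.5240, θ₂ = 0.0003, θ₃ = 0.7854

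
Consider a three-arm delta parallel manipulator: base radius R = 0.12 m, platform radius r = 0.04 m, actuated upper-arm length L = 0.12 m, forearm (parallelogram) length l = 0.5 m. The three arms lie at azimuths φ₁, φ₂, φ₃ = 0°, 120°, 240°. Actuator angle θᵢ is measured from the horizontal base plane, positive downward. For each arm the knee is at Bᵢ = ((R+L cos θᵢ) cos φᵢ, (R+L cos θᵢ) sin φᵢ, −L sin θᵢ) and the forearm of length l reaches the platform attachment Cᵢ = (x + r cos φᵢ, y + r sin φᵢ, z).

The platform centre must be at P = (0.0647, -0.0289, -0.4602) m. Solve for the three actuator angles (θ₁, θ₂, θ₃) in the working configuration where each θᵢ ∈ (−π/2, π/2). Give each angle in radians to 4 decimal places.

θ₁ = -0.1741, θ₂ = 0.2622, θ₃ = 0.0875

φ1=0.0° → target in arm frame (0.0647, -0.0289)
  e−x'=0.0153;  (l²−L²−(e−x')²−y'²−z²)/2L = 0.0948
  θ1 = atan2(B,A) + arccos(C/0.4605) = -0.1741
arm 2 (φ=120.0°): x'=-0.0574, y'=-0.0416
  e−x'=0.1374;  (l²−L²−(e−x')²−y'²−z²)/2L = 0.0134
  γ=atan2(-0.4602,0.1374)=-1.2807;  ψ=arccos(0.0279)=1.5429;  θ2=γ+ψ≈0.2622
φ3=240.0° → target in arm frame (-0.0073, 0.0705)
  e−x'=0.0873;  (l²−L²−(e−x')²−y'²−z²)/2L = 0.0468
  θ3 = atan2(B,A) + arccos(C/0.4684) = 0.0875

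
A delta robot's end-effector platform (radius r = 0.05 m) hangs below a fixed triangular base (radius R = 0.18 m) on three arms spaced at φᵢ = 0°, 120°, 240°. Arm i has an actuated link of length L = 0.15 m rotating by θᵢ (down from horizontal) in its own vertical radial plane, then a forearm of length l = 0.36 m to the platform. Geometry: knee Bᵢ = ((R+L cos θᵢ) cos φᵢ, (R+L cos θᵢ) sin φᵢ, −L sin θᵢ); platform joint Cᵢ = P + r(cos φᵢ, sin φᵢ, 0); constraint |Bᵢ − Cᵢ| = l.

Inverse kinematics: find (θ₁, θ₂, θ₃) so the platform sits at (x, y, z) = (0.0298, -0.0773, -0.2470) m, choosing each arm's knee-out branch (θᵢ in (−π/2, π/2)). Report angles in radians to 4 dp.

rotate P by −φ1: (0.0298, -0.0773, -0.2470)
  A cos θ + B sin θ = C:  0.1002·cos θ + -0.2470·sin θ = 0.1003
  γ=atan2(-0.2470,0.1002)=-1.1854;  ψ=arccos(0.3761)=1.1852;  θ1=γ+ψ≈-0.0002
rotate P by −φ2: (-0.0818, 0.0128, -0.2470)
  e−x'=0.2118;  (l²−L²−(e−x')²−y'²−z²)/2L = 0.0035
  θ2 = atan2(B,A) + arccos(C/0.3254) = 0.6982
arm 3 (φ=240.0°): x'=0.0520, y'=0.0645
  e−x'=0.0780;  (l²−L²−(e−x')²−y'²−z²)/2L = 0.1195
  √(A²+B²)=0.2590;  θ3 = -1.2651+1.0911 ≈ -0.1740

θ₁ = -0.0002, θ₂ = 0.6982, θ₃ = -0.1740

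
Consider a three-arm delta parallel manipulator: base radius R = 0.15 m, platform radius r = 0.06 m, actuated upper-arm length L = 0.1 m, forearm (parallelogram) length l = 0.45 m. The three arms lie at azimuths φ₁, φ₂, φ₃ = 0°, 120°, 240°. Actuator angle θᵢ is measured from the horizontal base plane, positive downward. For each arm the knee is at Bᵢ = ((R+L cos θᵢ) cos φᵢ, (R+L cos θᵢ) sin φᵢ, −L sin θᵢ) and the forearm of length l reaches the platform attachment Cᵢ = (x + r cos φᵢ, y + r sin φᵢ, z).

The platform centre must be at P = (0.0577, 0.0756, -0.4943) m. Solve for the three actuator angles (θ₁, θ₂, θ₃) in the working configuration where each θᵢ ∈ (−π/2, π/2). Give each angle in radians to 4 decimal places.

θ₁ = 0.6981, θ₂ = 0.7858, θ₃ = 1.3091

φ1=0.0° → target in arm frame (0.0577, 0.0756)
  e−x'=0.0323;  (l²−L²−(e−x')²−y'²−z²)/2L = -0.2930
  √(A²+B²)=0.4954;  θ1 = -1.5055+2.2036 ≈ 0.6981
φ2=120.0° → target in arm frame (0.0366, -0.0878)
  A=0.0534, B=-0.4943, C=(l²−L²−A²−y'²−z²)/(2L)=-0.3119
  √(A²+B²)=0.4972;  θ2 = -1.4632+2.2490 ≈ 0.7858
rotate P by −φ3: (-0.0943, 0.0122, -0.4943)
  e−x'=0.1843;  (l²−L²−(e−x')²−y'²−z²)/2L = -0.4298
  γ=atan2(-0.4943,0.1843)=-1.2139;  ψ=arccos(-0.8147)=2.5229;  θ3=γ+ψ≈1.3091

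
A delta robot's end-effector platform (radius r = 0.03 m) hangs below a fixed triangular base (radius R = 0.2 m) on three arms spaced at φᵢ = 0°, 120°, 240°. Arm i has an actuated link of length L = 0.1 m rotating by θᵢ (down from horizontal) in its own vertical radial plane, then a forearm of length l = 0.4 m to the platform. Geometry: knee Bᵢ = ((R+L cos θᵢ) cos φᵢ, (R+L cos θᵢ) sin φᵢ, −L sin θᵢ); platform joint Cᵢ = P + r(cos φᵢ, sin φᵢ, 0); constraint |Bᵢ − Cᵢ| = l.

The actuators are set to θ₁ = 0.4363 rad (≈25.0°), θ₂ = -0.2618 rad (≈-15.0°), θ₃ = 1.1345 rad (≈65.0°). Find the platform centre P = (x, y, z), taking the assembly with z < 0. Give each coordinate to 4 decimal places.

arm 1 at φ=0.0°: ρ1 = 0.2606;  O1 = (0.2606, 0.0000, -0.0423)
φ2=120.0°: virtual centre (-0.1333, 0.2309, 0.0259), radius l
O3 = (0.2123·cos240.0°, 0.2123·sin240.0°, -0.0906) = (-0.1061, -0.1838, -0.0906)
|O₂|²−|O₁|² = 0.0020;  |O₃|²−|O₁|² = -0.0164
plane₁₂: -0.7879x+0.4618y+0.1363z = 0.0020
Cramer: x(z) = 0.0109+0.0086z;  y(z) = 0.0230-0.2804z
quadratic in z: (1.0787)z²+(0.0673)z+(-0.0953)=0, √Δ=0.6448 → z ∈ {-0.3301, 0.2677}; z = -0.3301 (taking z<0)
x = 0.0080, y = 0.1155

(0.0080, 0.1155, -0.3301)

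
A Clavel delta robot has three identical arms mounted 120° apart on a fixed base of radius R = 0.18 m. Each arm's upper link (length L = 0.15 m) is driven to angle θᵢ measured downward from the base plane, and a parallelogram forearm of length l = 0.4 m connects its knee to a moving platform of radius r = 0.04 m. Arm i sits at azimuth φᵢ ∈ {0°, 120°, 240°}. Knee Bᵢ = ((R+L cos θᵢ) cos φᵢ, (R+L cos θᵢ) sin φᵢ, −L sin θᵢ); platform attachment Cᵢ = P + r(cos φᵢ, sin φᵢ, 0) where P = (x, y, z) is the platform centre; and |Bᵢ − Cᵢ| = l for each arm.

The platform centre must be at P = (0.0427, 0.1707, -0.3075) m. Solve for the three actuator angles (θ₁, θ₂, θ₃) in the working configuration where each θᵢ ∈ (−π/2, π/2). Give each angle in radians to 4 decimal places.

θ₁ = 0.2616, θ₂ = -0.2618, θ₃ = 1.2219

φ1=0.0° → target in arm frame (0.0427, 0.1707)
  A=0.0973, B=-0.3075, C=(l²−L²−A²−y'²−z²)/(2L)=0.0145
  γ=atan2(-0.3075,0.0973)=-1.2643;  ψ=arccos(0.0448)=1.5259;  θ1=γ+ψ≈0.2616
arm 2 (φ=120.0°): x'=0.1265, y'=-0.1223
  A=0.0135, B=-0.3075, C=(l²−L²−A²−y'²−z²)/(2L)=0.0927
  √(A²+B²)=0.3078;  θ2 = -1.5269+1.2650 ≈ -0.2618
rotate P by −φ3: (-0.1692, -0.0484, -0.3075)
  A cos θ + B sin θ = C:  0.3092·cos θ + -0.3075·sin θ = -0.1833
  θ3 = atan2(B,A) + arccos(C/0.4361) = 1.2219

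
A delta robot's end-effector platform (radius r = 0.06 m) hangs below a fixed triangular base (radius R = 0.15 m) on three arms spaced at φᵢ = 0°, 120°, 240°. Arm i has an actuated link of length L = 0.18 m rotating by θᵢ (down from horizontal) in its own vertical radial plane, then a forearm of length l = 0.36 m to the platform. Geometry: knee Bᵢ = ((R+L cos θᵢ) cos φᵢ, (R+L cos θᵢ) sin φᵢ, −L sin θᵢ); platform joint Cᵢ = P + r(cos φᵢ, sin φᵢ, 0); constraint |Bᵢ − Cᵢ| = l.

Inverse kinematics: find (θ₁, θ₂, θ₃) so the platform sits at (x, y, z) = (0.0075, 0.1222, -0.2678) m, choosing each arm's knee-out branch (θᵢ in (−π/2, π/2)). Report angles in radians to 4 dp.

arm 1 (φ=0.0°): x'=0.0075, y'=0.1222
  A cos θ + B sin θ = C:  0.0825·cos θ + -0.2678·sin θ = 0.0104
  √(A²+B²)=0.2802;  θ1 = -1.2720+1.5337 ≈ 0.2617
rotate P by −φ2: (0.1021, -0.0676, -0.2678)
  e−x'=-0.0121;  (l²−L²−(e−x')²−y'²−z²)/2L = 0.0577
  θ2 = atan2(B,A) + arccos(C/0.2681) = -0.2620
φ3=240.0° → target in arm frame (-0.1096, -0.0546)
  e−x'=0.1996;  (l²−L²−(e−x')²−y'²−z²)/2L = -0.0481
  θ3 = atan2(B,A) + arccos(C/0.3340) = 0.7851

θ₁ = 0.2617, θ₂ = -0.2620, θ₃ = 0.7851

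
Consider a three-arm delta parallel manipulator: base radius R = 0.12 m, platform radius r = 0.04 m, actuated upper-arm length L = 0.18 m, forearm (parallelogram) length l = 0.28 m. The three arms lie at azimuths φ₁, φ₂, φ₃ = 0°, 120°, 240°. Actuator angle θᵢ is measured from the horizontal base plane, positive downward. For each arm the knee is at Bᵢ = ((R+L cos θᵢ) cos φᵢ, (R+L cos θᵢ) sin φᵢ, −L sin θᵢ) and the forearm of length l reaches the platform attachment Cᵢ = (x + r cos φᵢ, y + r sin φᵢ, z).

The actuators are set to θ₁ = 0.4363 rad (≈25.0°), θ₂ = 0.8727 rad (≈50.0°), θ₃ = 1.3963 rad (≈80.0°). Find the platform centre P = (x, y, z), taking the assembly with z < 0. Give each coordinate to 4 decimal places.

arm 1 at φ=0.0°: (R−r)+L cos θ1 = 0.2431;  S1 = (0.2431, 0.0000, -0.0761)
S2 = (0.1957·cos120.0°, 0.1957·sin120.0°, -0.1379) = (-0.0978, 0.1695, -0.1379)
S3 = (0.1113·cos240.0°, 0.1113·sin240.0°, -0.1773) = (-0.0556, -0.0963, -0.1773)
eliminate P² terms by subtracting sphere 1 from 2 and 3
linear system: -0.6820x+0.3390y = -0.0076−-0.1237z; -0.5975x+-0.1927y = -0.0211−-0.2024z
Cramer: x(z) = 0.0258-0.2768z;  y(z) = 0.0295-0.1921z
sphere 1 gives Az²+Bz+C=0 with A=1.1135, B=0.2611, C=-0.0245;  B²−4AC=0.1773;  roots -0.3063, 0.0718;  negative root z = -0.3063
x = 0.1106, y = 0.0884

(0.1106, 0.0884, -0.3063)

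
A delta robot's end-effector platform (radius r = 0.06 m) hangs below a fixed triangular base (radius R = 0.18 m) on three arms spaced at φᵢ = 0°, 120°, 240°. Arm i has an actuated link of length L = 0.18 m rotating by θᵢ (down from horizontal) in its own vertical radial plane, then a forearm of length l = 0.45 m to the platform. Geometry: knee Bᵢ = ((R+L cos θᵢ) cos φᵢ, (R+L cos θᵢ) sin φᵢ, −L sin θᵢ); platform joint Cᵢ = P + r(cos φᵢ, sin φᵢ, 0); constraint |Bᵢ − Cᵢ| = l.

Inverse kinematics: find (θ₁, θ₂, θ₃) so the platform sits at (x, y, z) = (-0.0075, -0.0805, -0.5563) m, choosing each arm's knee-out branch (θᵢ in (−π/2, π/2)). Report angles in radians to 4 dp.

θ₁ = 1.1345, θ₂ = 1.3092, θ₃ = 0.8729

φ1=0.0° → target in arm frame (-0.0075, -0.0805)
  e−x'=0.1275;  (l²−L²−(e−x')²−y'²−z²)/2L = -0.4503
  γ=atan2(-0.5563,0.1275)=-1.3455;  ψ=arccos(-0.7890)=2.4800;  θ1=γ+ψ≈1.1345
arm 2 (φ=120.0°): x'=-0.0660, y'=0.0467
  A=0.1860, B=-0.5563, C=(l²−L²−A²−y'²−z²)/(2L)=-0.4893
  γ=atan2(-0.5563,0.1860)=-1.2482;  ψ=arccos(-0.8341)=2.5574;  θ2=γ+ψ≈1.3092
rotate P by −φ3: (0.0735, 0.0338, -0.5563)
  A=0.0465, B=-0.5563, C=(l²−L²−A²−y'²−z²)/(2L)=-0.3963
  θ3 = atan2(B,A) + arccos(C/0.5582) = 0.8729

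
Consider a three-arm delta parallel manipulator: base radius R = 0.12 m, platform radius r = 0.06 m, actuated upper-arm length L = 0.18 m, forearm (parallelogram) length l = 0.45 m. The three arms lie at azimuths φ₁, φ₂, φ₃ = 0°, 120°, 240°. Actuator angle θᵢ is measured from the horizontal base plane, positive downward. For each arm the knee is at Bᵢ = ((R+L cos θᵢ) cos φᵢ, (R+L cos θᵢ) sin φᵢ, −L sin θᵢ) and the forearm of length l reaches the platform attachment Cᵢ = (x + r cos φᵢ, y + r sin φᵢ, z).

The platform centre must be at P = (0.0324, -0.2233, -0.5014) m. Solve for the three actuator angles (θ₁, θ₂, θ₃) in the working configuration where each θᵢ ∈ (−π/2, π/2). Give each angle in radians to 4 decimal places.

θ₁ = 0.8730, θ₂ = 1.3967, θ₃ = 0.4366

φ1=0.0° → target in arm frame (0.0324, -0.2233)
  A cos θ + B sin θ = C:  0.0276·cos θ + -0.5014·sin θ = -0.3665
  γ=atan2(-0.5014,0.0276)=-1.5158;  ψ=arccos(-0.7298)=2.3888;  θ1=γ+ψ≈0.8730
arm 2 (φ=120.0°): x'=-0.2096, y'=0.0836
  A=0.2696, B=-0.5014, C=(l²−L²−A²−y'²−z²)/(2L)=-0.4471
  √(A²+B²)=0.5693;  θ2 = -1.0775+2.4742 ≈ 1.3967
φ3=240.0° → target in arm frame (0.1772, 0.1397)
  A=-0.1172, B=-0.5014, C=(l²−L²−A²−y'²−z²)/(2L)=-0.3182
  γ=atan2(-0.5014,-0.1172)=-1.8004;  ψ=arccos(-0.6180)=2.2370;  θ3=γ+ψ≈0.4366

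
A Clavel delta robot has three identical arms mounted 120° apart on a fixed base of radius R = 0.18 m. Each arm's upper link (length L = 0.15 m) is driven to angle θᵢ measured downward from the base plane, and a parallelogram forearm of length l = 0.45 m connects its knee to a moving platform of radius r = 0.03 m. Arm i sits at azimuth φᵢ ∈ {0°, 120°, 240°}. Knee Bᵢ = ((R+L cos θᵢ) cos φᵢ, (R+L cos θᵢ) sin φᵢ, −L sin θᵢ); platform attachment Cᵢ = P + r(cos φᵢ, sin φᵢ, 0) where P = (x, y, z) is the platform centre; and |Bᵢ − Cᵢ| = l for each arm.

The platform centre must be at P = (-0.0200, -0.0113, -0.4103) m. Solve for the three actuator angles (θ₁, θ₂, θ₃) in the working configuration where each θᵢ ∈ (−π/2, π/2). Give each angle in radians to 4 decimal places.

θ₁ = 0.5236, θ₂ = 0.4364, θ₃ = 0.3494

φ1=0.0° → target in arm frame (-0.0200, -0.0113)
  A cos θ + B sin θ = C:  0.1700·cos θ + -0.4103·sin θ = -0.0579
  √(A²+B²)=0.4441;  θ1 = -1.1780+1.7016 ≈ 0.5236
rotate P by −φ2: (0.0002, 0.0230, -0.4103)
  e−x'=0.1498;  (l²−L²−(e−x')²−y'²−z²)/2L = -0.0377
  √(A²+B²)=0.4368;  θ2 = -1.2208+1.6572 ≈ 0.4364
arm 3 (φ=240.0°): x'=0.0198, y'=-0.0117
  A=0.1302, B=-0.4103, C=(l²−L²−A²−y'²−z²)/(2L)=-0.0181
  √(A²+B²)=0.4305;  θ3 = -1.2635+1.6129 ≈ 0.3494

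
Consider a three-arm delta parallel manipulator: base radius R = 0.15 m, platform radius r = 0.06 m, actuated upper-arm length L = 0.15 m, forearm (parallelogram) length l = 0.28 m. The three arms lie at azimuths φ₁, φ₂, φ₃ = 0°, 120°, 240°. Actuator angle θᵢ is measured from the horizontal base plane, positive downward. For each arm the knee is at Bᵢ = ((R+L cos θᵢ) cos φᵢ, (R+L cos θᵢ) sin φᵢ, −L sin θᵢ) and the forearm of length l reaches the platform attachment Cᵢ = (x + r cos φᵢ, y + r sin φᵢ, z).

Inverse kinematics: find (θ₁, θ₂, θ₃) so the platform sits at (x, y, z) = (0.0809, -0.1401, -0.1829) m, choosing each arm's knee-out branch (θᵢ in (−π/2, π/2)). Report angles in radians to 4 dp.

θ₁ = -0.0001, θ₂ = 1.3966, θ₃ = 0.0001

φ1=0.0° → target in arm frame (0.0809, -0.1401)
  A=0.0091, B=-0.1829, C=(l²−L²−A²−y'²−z²)/(2L)=0.0091
  √(A²+B²)=0.1831;  θ1 = -1.5211+1.5210 ≈ -0.0001
φ2=120.0° → target in arm frame (-0.1618, 0.0000)
  A=0.2518, B=-0.1829, C=(l²−L²−A²−y'²−z²)/(2L)=-0.1365
  √(A²+B²)=0.3112;  θ2 = -0.6282+2.0248 ≈ 1.3966
arm 3 (φ=240.0°): x'=0.0809, y'=0.1401
  A cos θ + B sin θ = C:  0.0091·cos θ + -0.1829·sin θ = 0.0091
  θ3 = atan2(B,A) + arccos(C/0.1831) = 0.0001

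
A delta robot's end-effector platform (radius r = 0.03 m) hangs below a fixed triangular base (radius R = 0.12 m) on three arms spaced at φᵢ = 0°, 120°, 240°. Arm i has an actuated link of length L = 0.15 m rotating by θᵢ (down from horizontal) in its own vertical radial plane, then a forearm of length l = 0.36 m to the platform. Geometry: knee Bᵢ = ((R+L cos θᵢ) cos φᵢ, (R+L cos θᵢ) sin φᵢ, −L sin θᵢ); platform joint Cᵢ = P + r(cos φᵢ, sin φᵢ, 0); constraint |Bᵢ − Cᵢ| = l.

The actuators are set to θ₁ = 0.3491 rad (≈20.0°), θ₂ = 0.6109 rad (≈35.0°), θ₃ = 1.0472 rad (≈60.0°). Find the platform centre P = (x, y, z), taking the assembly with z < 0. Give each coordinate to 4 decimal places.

(0.0806, 0.0688, -0.3711)

φ1=0.0°: virtual centre (0.2310, 0.0000, -0.0513), radius l
arm 2 at φ=120.0°: (R−r)+L cos θ2 = 0.2129;  O2 = (-0.1064, 0.1844, -0.0860)
φ3=240.0°: virtual centre (-0.0825, -0.1429, -0.1299), radius l
eliminate P² terms by subtracting sphere 1 from 2 and 3
linear system: -0.6748x+0.3687y = -0.0033−-0.0695z; -0.6269x+-0.2858y = -0.0119−-0.1572z
det = 0.4240;  x = 0.0125+-0.1835z,  y = 0.0141+-0.1475z
quadratic in z: (1.0554)z²+(0.1786)z+(-0.0791)=0, √Δ=0.6047 → z ∈ {-0.3711, 0.2018}; z = -0.3711 (taking z<0)
x = 0.0806, y = 0.0688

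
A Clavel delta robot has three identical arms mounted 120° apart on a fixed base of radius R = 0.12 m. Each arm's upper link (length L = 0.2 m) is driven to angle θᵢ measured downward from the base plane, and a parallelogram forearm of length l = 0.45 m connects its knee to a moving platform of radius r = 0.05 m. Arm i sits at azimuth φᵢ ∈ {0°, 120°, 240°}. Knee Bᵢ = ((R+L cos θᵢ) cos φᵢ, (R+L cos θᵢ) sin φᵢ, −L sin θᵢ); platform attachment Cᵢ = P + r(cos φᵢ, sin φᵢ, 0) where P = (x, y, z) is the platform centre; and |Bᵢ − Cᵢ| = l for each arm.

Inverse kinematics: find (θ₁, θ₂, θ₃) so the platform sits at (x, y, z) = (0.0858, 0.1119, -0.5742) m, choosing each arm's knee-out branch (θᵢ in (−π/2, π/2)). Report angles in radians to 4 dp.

rotate P by −φ1: (0.0858, 0.1119, -0.5742)
  A cos θ + B sin θ = C:  -0.0158·cos θ + -0.5742·sin θ = -0.4499
  θ1 = atan2(B,A) + arccos(C/0.5744) = 0.8725
arm 2 (φ=120.0°): x'=0.0540, y'=-0.1303
  e−x'=0.0160;  (l²−L²−(e−x')²−y'²−z²)/2L = -0.4611
  θ2 = atan2(B,A) + arccos(C/0.5744) = 0.9596
arm 3 (φ=240.0°): x'=-0.1398, y'=0.0184
  A=0.2098, B=-0.5742, C=(l²−L²−A²−y'²−z²)/(2L)=-0.5289
  √(A²+B²)=0.6113;  θ3 = -1.2205+2.6163 ≈ 1.3958

θ₁ = 0.8725, θ₂ = 0.9596, θ₃ = 1.3958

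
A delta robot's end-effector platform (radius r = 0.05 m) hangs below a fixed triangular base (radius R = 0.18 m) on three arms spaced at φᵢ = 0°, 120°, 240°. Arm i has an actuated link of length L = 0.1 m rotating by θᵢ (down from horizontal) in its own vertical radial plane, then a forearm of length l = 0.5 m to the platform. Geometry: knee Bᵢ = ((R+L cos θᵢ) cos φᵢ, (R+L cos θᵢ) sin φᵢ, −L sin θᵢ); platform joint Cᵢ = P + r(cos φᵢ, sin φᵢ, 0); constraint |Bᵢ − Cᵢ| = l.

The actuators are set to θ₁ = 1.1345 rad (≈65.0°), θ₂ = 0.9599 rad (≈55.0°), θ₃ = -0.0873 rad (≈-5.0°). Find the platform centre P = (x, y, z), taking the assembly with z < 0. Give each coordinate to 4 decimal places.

arm 1 at φ=0.0°: e+L cos θ1 = 0.1723;  O1 = (0.1723, 0.0000, -0.0906)
arm 2 at φ=120.0°: e+L cos θ2 = 0.1874;  O2 = (-0.0937, 0.1623, -0.0819)
O3 = (0.2296·cos240.0°, 0.2296·sin240.0°, 0.0087) = (-0.1148, -0.1989, 0.0087)
|O₂|²−|O₁|² = 0.0039;  |O₃|²−|O₁|² = 0.0149
linear system: -0.5319x+0.3245y = 0.0039−0.0174z; -0.5741x+-0.3977y = 0.0149−0.1987z
Cramer: x(z) = -0.0161+0.1795z;  y(z) = -0.0143+0.2405z
sphere 1 gives Az²+Bz+C=0 with A=1.0901, B=0.1068, C=-0.2061;  B²−4AC=0.9101;  roots -0.4866, 0.3886;  negative root z = -0.4866
x = -0.1034, y = -0.1313

(-0.1034, -0.1313, -0.4866)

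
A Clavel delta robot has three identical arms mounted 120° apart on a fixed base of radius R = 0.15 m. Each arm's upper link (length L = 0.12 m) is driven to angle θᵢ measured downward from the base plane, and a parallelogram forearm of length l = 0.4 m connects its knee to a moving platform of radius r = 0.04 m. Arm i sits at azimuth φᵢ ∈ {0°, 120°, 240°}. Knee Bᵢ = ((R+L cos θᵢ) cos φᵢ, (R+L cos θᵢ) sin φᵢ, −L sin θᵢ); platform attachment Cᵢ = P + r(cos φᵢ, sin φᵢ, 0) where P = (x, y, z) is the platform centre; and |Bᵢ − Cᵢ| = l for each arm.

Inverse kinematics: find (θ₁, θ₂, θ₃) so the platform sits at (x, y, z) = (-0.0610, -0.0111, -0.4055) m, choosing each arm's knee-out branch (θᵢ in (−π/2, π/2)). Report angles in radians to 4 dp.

rotate P by −φ1: (-0.0610, -0.0111, -0.4055)
  e−x'=0.1710;  (l²−L²−(e−x')²−y'²−z²)/2L = -0.2008
  γ=atan2(-0.4055,0.1710)=-1.1717;  ψ=arccos(-0.4563)=2.0446;  θ1=γ+ψ≈0.8729
rotate P by −φ2: (0.0209, 0.0584, -0.4055)
  e−x'=0.0891;  (l²−L²−(e−x')²−y'²−z²)/2L = -0.1257
  √(A²+B²)=0.4152;  θ2 = -1.3545+1.8785 ≈ 0.5240
φ3=240.0° → target in arm frame (0.0401, -0.0473)
  A=0.0699, B=-0.4055, C=(l²−L²−A²−y'²−z²)/(2L)=-0.1081
  γ=atan2(-0.4055,0.0699)=-1.4001;  ψ=arccos(-0.2628)=1.8367;  θ3=γ+ψ≈0.4366

θ₁ = 0.8729, θ₂ = 0.5240, θ₃ = 0.4366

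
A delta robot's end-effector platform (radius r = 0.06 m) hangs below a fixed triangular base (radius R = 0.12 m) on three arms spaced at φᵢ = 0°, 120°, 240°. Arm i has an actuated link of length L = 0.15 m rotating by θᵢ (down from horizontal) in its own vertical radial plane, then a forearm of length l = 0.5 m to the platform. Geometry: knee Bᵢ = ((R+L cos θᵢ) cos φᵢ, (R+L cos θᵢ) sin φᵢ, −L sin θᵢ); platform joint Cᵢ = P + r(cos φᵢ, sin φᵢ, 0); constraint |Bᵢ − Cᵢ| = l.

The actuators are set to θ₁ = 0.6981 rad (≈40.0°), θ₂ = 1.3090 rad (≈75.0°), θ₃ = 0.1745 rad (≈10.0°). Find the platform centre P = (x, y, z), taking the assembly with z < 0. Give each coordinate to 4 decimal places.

centre 1 = (0.1749·cos0.0°, 0.1749·sin0.0°, -0.0964) = (0.1749, 0.0000, -0.0964)
centre 2 = (0.0988·cos120.0°, 0.0988·sin120.0°, -0.1449) = (-0.0494, 0.0856, -0.1449)
arm 3 at φ=240.0°: e+L cos θ3 = 0.2077;  centre 3 = (-0.1039, -0.1799, -0.0260)
subtract pairs → two planes through P
plane₁₂: -0.4486x+0.1712y+-0.0969z = -0.0091
Cramer: x(z) = 0.0102-0.0420z;  y(z) = -0.0267+0.4563z
sphere 1 gives Az²+Bz+C=0 with A=1.2100, B=0.1823, C=-0.2129;  B²−4AC=1.0634;  roots -0.5015, 0.3508;  negative root z = -0.5015
x = 0.0312, y = -0.2555

(0.0312, -0.2555, -0.5015)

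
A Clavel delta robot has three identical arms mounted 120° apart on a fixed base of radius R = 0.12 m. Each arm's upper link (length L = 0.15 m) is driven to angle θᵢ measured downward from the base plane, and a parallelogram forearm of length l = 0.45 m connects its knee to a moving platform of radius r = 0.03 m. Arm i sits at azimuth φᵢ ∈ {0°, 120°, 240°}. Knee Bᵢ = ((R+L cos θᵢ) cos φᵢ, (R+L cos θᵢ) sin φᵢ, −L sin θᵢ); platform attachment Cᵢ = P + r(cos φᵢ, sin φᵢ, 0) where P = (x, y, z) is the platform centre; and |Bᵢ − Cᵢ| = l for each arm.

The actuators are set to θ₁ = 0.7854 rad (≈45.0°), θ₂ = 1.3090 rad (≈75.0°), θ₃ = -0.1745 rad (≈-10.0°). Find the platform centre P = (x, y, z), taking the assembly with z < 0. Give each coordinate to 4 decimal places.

(-0.0219, -0.2486, -0.4113)

φ1=0.0°: virtual centre (0.1961, 0.0000, -0.1061), radius l
S2 = (0.1288·cos120.0°, 0.1288·sin120.0°, -0.1449) = (-0.0644, 0.1116, -0.1449)
φ3=240.0°: virtual centre (-0.1189, -0.2059, 0.0260), radius l
|S₂|²−|S₁|² = -0.0121;  |S₃|²−|S₁|² = 0.0075
[-0.5210 0.2231 -0.0776]·P = -0.0121;  [-0.6299 -0.4117 0.2642]·P = 0.0075
det = 0.3550;  x = 0.0093+0.0760z,  y = -0.0325+0.5254z
into |P−S₁|² = l²: 1.2819z² + 0.1496z + -0.1553 = 0;  Δ = 0.8188;  z = -0.4113 or 0.2946 → z<0 root = -0.4113
x = -0.0219, y = -0.2486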